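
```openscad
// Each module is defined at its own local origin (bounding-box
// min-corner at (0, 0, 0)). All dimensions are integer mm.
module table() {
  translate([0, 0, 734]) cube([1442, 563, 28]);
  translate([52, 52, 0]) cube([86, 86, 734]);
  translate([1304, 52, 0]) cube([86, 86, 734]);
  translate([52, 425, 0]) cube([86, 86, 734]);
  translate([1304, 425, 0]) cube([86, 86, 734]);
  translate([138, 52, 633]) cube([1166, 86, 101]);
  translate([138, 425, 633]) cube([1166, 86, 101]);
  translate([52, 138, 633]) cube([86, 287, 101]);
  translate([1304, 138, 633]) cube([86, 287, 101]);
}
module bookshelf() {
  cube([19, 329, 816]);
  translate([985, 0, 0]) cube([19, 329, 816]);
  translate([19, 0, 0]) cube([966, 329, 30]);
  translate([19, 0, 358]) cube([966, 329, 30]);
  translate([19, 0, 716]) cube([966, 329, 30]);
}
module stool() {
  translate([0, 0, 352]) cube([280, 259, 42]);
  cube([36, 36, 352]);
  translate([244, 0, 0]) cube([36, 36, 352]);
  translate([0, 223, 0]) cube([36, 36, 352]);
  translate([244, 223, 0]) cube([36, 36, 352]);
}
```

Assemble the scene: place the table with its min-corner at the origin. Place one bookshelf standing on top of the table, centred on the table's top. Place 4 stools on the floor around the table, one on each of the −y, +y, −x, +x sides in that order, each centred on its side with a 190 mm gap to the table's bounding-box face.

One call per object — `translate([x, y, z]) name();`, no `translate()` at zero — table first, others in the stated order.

table();
translate([219, 117, 762]) bookshelf();
translate([581, -449, 0]) stool();
translate([581, 753, 0]) stool();
translate([-470, 152, 0]) stool();
translate([1632, 152, 0]) stool();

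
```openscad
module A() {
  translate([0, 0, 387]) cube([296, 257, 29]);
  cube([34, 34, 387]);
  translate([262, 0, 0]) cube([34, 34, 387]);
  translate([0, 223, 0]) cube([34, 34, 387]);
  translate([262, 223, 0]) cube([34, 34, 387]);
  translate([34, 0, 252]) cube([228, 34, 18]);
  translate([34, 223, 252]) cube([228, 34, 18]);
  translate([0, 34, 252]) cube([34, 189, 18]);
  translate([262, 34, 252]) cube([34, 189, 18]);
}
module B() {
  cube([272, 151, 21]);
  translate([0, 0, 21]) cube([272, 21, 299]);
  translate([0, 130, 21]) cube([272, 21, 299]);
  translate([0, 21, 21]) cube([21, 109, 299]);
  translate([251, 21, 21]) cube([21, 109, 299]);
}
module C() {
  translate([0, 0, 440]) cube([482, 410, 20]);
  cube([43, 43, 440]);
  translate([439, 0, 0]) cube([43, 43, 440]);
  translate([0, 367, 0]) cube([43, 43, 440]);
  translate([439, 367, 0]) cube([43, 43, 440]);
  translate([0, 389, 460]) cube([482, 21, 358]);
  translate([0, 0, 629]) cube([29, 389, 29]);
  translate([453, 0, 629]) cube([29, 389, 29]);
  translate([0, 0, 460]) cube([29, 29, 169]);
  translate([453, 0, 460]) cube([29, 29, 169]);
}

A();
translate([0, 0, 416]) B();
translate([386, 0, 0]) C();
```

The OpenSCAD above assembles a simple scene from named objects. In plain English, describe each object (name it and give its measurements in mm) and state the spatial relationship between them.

A is a simple wooden stool: a rectangular seat 296 mm (x) by 257 mm (y), 29 mm thick, top face at z = 416 mm, on four square legs, each 34×34 mm in cross-section. The legs rest on z = 0, each flush with a corner of the seat. Four stretchers, 34 mm wide and 18 mm tall, connect adjacent legs with their undersides at z = 252 mm, each running between the inner faces of the legs it joins and aligned with the legs' outer faces on the other axis.

B is an open-topped rectangular box: outside dimensions 272×151×320 mm, with a uniform wall and base thickness of 21 mm. The base is a full 272×151 slab on the floor; four walls sit on top of the base. The front and back walls (the −y and +y sides) span the full width; the two side walls fit between them.

C is a chair: 482×410 mm seat, 20 mm thick, top at z = 460 mm, on four 43 mm square corner legs flush with the seat edges. A 21 mm thick backrest slab spans the full seat width, extending 358 mm above the seat top, its back face flush with the seat's +y edge. Two armrests of 29×29 mm section run along each side from the seat's front edge to the front of the backrest, top faces 198 mm above the seat top and outer faces flush with the seat's x-edges; a 29×29 mm post under the front of each armrest stands on the seat at the front corner.

The open box is on top of the stool. The chair is on the floor beside the stool on its +x side.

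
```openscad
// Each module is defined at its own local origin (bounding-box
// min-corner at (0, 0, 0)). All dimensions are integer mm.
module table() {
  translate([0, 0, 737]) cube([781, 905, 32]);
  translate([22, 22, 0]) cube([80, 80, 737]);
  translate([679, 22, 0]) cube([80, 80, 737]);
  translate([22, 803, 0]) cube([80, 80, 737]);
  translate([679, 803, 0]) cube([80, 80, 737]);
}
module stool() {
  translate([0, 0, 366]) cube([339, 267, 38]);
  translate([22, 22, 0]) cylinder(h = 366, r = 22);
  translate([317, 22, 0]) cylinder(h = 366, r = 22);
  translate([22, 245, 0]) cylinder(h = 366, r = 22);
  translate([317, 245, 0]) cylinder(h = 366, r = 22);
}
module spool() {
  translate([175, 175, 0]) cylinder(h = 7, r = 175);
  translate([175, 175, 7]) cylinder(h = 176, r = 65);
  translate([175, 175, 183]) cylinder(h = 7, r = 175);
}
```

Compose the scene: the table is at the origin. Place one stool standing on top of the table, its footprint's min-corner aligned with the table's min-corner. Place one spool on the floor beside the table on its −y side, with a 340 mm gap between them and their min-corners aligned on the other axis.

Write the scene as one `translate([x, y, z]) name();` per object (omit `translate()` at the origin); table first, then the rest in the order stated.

table();
translate([0, 0, 769]) stool();
translate([0, -690, 0]) spool();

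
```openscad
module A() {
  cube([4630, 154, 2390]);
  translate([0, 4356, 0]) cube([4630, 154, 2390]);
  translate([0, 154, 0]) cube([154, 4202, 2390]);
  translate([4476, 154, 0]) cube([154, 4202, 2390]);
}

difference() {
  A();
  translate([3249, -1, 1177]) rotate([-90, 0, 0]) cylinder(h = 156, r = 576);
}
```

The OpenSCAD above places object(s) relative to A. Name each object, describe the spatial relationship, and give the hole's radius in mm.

The subtracted cylinder has r = 576 mm.

A is a house frame. The house frame has a circular hole through its front wall. The hole's radius is 576 mm.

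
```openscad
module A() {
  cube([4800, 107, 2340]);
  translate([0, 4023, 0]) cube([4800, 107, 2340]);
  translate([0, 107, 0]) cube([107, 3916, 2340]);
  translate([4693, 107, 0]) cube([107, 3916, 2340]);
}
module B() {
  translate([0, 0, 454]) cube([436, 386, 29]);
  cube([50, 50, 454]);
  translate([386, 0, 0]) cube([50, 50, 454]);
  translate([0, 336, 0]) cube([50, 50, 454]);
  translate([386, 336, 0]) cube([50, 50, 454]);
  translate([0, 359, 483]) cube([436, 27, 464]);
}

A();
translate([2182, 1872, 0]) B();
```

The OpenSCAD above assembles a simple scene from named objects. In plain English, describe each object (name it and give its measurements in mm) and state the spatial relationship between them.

A is the wall frame of a small rectangular building: four walls, each 2340 mm tall and 107 mm thick, enclosing a footprint 4800 mm (x) by 4130 mm (y) outside-to-outside, with no floor or roof. The front and back walls (the −y and +y sides) span the full width; the two side walls fit between them.

B is a chair. The seat is a 436×386×29 mm slab with its top at z = 483 mm, on four 50×50 mm corner legs (flush with the seat edges, standing on z = 0). A flat backrest 27 mm thick, 464 mm tall, spans the full seat width and rises from the seat top along its +y edge, rear face flush with the rear of the seat.

The chair sits inside the house frame, centred.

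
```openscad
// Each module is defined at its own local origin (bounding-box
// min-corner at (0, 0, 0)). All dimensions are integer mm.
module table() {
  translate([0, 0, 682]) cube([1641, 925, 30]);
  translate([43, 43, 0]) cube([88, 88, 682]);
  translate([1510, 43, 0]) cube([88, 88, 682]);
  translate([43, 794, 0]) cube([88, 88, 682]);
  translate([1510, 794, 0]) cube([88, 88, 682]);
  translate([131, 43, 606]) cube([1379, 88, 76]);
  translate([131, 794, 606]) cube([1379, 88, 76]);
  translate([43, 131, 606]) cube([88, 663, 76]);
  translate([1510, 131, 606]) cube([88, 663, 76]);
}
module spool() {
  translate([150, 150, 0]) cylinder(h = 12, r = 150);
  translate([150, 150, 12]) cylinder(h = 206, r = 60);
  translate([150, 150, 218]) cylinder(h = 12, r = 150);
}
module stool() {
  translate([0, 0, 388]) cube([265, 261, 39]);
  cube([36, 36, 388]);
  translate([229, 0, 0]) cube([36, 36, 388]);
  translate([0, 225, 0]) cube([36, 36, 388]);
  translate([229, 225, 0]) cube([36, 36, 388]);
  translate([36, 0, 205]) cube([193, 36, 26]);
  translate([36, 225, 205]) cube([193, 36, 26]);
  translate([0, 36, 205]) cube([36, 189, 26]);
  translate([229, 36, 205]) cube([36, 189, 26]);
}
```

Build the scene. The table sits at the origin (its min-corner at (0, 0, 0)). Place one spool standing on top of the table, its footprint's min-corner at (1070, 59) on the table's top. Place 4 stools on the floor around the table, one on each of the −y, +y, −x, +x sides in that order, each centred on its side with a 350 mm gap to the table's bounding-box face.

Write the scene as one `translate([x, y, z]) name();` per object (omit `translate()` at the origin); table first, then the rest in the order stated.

table();
translate([1070, 59, 712]) spool();
translate([688, -611, 0]) stool();
translate([688, 1275, 0]) stool();
translate([-615, 332, 0]) stool();
translate([1991, 332, 0]) stool();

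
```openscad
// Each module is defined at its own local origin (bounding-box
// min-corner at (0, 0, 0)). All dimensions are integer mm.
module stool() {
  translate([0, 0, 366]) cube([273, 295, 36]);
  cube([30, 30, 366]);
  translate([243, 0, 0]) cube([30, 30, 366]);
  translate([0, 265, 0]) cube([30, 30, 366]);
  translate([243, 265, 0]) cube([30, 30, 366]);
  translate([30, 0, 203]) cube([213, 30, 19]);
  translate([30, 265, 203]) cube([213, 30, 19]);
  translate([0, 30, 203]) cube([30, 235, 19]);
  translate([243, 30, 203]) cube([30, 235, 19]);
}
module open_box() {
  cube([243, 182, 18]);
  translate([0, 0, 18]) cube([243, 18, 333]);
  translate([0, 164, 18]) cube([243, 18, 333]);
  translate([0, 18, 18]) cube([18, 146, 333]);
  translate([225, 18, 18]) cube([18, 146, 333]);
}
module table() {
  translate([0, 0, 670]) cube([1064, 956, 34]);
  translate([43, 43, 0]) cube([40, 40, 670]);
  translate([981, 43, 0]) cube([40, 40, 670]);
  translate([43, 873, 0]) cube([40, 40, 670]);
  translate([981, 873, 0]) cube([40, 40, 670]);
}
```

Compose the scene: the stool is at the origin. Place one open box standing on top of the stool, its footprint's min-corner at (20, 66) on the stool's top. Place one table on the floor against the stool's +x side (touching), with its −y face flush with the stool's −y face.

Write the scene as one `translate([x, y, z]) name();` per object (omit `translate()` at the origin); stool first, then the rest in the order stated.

stool();
translate([20, 66, 402]) open_box();
translate([273, 0, 0]) table();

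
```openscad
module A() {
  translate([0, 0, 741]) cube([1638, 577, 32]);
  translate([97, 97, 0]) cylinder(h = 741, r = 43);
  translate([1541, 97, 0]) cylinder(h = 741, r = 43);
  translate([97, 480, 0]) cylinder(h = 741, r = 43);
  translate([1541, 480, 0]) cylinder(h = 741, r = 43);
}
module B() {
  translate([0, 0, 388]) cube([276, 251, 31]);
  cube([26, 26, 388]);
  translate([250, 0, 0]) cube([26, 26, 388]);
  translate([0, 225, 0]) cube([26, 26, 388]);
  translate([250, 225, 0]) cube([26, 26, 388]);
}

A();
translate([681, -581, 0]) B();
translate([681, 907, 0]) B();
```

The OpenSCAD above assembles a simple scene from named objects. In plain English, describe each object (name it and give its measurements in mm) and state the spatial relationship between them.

A is a table with a 1638×577 mm rectangular top, 32 mm thick, top surface at z = 773 mm, supported by four round legs of 86 mm diameter, each leg's bounding box inset 54 mm from the nearest pair of top edges, running from the floor.

B is a simple wooden stool: a rectangular seat 276 mm (x) by 251 mm (y), 31 mm thick, top face at z = 419 mm, on four square legs, each 26×26 mm in cross-section. The legs rest on z = 0, each flush with a corner of the seat.

Two stools sit around the table at the −y, +y sides.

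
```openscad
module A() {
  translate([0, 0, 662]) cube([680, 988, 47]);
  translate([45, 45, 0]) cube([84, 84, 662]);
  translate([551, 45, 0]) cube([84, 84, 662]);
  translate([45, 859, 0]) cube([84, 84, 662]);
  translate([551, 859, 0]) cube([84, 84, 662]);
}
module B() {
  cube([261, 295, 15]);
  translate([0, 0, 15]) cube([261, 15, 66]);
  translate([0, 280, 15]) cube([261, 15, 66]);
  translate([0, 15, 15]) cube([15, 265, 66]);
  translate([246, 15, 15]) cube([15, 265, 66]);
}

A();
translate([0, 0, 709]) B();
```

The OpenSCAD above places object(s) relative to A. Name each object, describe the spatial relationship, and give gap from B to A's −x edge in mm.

The open box's min-x is at 0; the table's min-x is 0; gap = 0 mm.

A is a table. B is an open box. The open box is on top of the table. The gap from the open box to the table's −x edge is 0 mm.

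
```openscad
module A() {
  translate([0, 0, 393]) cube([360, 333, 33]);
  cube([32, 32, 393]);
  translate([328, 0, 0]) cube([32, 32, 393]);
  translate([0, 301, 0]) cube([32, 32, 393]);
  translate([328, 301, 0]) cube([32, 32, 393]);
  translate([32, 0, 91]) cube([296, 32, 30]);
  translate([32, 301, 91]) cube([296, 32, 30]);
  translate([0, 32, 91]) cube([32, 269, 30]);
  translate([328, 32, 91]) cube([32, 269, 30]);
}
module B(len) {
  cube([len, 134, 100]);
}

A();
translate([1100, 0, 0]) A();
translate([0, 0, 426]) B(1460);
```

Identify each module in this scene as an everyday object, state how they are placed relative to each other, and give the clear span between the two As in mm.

A is a stool. B is a beam. A beam spans the tops of two stools. The clear span between the two stools is 740 mm.

Second stool starts at x = 1100; first ends at x = 360; clear span = 1100 − 360 = 740 mm.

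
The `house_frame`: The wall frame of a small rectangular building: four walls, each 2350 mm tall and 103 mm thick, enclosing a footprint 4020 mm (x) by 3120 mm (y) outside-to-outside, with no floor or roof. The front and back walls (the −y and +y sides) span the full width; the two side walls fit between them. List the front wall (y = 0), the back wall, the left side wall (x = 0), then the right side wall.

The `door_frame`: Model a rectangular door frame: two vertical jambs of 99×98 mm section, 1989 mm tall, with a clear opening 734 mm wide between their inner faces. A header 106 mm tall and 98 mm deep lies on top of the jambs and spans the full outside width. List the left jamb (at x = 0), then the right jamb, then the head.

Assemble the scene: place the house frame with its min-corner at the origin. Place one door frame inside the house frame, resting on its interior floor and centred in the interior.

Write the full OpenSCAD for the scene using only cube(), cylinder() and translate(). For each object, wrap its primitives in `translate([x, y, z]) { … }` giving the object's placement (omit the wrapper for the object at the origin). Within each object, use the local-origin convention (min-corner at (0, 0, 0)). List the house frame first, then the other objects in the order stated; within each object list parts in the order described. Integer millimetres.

cube([4020, 103, 2350]);
translate([0, 3017, 0]) cube([4020, 103, 2350]);
translate([0, 103, 0]) cube([103, 2914, 2350]);
translate([3917, 103, 0]) cube([103, 2914, 2350]);
translate([1544, 1511, 0]) {
  cube([99, 98, 1989]);
  translate([833, 0, 0]) cube([99, 98, 1989]);
  translate([0, 0, 1989]) cube([932, 98, 106]);
}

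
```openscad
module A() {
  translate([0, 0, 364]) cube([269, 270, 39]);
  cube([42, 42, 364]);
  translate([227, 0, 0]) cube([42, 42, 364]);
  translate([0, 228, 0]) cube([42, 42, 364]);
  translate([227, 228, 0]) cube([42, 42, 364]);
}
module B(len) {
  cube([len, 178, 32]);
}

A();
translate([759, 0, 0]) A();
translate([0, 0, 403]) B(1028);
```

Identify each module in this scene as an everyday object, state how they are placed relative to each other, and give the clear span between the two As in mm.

A is a stool. B is a beam. A beam spans the tops of two stools. The clear span between the two stools is 490 mm.

Second stool starts at x = 759; first ends at x = 269; clear span = 759 − 269 = 490 mm.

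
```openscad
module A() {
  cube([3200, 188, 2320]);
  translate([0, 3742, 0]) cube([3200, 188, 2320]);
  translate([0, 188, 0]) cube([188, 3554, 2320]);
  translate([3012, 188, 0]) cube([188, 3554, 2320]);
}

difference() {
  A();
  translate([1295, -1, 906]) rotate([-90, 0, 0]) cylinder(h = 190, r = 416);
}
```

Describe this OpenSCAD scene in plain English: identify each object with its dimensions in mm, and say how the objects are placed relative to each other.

A is a box-shaped house frame (walls only): outside footprint 3200×3930 mm, wall height 2320 mm, wall thickness 188 mm. The two y-facing walls run the full x-width; the two x-facing walls fit between the inner faces of the y-facing walls.

The house frame has a circular hole of radius 416 mm through its front wall, centred at (x = 1295, z = 906).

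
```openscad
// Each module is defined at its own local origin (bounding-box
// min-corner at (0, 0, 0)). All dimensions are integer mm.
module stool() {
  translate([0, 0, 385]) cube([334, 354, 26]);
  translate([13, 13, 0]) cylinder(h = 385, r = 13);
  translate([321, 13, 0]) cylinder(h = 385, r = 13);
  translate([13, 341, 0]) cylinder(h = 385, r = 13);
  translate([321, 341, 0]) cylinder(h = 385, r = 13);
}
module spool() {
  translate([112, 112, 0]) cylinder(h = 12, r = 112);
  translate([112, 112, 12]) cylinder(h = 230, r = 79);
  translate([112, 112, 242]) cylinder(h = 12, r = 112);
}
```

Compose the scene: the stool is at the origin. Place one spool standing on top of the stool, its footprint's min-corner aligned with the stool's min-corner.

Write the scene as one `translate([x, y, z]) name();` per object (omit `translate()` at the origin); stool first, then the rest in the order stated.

stool();
translate([0, 0, 411]) spool();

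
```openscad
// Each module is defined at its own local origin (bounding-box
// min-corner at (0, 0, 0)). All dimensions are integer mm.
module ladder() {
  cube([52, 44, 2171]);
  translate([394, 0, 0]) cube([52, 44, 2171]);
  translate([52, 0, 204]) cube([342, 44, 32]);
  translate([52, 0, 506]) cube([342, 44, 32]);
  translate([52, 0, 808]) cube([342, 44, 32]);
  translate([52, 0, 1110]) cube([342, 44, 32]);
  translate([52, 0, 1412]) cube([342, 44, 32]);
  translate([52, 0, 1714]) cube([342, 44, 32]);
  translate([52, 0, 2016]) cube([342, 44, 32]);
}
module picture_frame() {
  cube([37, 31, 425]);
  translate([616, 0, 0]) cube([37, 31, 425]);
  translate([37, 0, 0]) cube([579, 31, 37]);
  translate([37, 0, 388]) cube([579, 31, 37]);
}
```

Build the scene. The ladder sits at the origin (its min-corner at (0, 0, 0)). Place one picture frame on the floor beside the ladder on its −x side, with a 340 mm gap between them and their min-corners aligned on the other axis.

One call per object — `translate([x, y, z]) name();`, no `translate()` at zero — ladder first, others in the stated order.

ladder();
translate([-993, 0, 0]) picture_frame();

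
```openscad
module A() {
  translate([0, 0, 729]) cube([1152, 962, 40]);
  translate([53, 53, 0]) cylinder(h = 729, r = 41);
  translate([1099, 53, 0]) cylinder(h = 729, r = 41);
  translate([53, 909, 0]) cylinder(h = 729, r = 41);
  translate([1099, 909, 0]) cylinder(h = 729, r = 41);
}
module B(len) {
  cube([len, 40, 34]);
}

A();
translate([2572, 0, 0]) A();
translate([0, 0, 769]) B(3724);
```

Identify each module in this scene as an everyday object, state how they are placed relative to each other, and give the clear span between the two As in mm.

Second table starts at x = 2572; first ends at x = 1152; clear span = 2572 − 1152 = 1420 mm.

A is a table. B is a beam. A beam spans the tops of two tables. The clear span between the two tables is 1420 mm.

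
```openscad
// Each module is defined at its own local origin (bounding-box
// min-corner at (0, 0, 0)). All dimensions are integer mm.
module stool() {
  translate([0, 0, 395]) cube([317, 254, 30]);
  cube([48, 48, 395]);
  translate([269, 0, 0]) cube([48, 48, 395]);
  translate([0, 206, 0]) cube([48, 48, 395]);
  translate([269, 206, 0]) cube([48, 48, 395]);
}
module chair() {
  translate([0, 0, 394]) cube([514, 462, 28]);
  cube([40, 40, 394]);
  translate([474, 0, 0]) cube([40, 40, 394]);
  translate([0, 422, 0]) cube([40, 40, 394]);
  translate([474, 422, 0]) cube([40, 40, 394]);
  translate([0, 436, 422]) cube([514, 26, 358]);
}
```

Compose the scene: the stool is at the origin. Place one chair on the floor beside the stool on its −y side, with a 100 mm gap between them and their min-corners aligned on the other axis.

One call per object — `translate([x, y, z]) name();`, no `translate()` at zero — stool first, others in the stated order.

stool();
translate([0, -562, 0]) chair();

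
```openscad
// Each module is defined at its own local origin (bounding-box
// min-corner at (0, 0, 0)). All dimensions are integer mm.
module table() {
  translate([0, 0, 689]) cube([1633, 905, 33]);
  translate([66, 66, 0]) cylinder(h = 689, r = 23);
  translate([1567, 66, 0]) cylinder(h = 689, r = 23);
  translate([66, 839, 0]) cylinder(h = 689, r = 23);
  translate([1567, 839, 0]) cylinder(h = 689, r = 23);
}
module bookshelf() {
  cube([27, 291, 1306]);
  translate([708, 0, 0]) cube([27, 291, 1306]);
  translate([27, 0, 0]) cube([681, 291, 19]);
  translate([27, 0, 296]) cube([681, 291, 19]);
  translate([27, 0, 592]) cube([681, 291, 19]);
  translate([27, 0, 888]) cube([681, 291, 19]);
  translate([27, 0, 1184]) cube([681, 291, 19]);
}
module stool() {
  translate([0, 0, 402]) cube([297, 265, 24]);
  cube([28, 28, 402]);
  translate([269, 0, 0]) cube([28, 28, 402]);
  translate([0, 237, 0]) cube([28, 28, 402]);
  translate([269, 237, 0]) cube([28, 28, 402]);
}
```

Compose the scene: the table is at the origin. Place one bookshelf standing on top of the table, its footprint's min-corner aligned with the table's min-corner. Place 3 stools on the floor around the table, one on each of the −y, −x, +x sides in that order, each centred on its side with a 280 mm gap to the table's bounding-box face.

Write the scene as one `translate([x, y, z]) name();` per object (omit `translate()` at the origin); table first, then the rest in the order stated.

table();
translate([0, 0, 722]) bookshelf();
translate([668, -545, 0]) stool();
translate([-577, 320, 0]) stool();
translate([1913, 320, 0]) stool();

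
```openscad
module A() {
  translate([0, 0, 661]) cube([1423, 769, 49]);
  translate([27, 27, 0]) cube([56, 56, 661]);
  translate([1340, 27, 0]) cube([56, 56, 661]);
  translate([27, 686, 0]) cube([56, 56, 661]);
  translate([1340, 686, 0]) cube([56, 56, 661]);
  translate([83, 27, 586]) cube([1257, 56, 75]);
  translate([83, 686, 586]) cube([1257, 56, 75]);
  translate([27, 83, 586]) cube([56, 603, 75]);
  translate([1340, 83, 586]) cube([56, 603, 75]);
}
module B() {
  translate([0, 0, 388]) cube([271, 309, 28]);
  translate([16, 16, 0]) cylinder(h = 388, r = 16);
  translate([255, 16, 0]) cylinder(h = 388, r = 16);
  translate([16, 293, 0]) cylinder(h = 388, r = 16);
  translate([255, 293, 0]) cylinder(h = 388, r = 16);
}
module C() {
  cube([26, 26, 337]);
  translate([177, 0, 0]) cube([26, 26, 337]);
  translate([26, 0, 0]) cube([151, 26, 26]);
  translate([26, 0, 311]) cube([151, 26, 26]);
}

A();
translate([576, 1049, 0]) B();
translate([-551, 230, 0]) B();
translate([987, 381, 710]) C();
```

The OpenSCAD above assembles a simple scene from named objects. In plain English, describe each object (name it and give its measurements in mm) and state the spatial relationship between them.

A is a rectangular dining table. The top is 1423×769×49 mm with its upper surface at z = 710 mm. It stands on four 56×56 mm square legs, each inset 27 mm from the nearest pair of top edges, running from the floor to the underside of the top. Four apron rails, 56 mm thick and 75 mm tall, run between adjacent legs with their top edges flush with the underside of the top and their outer faces flush with the legs' outer faces.

B is a four-legged stool. The seat is a 271×309×28 mm slab whose top surface is at z = 416 mm; four round legs, each 32 mm in diameter, run from the floor (z = 0) to the underside of the seat, each leg's axis is inset half a diameter from the nearest pair of seat edges (so the leg's bounding box is flush with the corner).

C is a picture frame with a 151×285 mm rectangular opening (x by z) and a uniform 26 mm border on every side. Frame depth is 26 mm along y. It is built from two vertical stiles running the full outside height and two horizontal rails spanning the gap between the stiles.

Two stools sit around the table at the +y, −x sides. The picture frame is on top of the table.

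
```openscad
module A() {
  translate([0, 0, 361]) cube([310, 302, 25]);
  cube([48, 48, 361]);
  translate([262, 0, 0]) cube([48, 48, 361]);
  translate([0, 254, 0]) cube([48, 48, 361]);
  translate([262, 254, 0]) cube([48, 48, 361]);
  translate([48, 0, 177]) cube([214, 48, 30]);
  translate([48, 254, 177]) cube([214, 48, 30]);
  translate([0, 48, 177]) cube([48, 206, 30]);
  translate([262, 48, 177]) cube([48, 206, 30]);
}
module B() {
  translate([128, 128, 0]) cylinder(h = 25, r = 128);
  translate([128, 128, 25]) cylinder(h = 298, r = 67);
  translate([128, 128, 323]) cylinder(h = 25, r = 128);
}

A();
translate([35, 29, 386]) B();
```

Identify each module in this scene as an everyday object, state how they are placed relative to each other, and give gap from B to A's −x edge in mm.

A is a stool. B is a spool. The spool is on top of the stool. The gap from the spool to the stool's −x edge is 35 mm.

The spool's min-x is at 35; the stool's min-x is 0; gap = 35 mm.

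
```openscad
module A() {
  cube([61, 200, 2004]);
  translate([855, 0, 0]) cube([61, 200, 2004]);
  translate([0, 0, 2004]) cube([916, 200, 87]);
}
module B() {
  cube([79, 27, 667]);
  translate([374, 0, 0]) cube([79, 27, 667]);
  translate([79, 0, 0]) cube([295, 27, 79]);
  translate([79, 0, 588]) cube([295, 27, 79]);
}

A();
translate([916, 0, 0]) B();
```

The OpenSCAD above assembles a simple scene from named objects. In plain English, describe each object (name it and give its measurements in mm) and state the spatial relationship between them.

A is a door frame. The clear opening is 794 mm wide and 2004 mm high. Two 61 mm wide jambs, 200 mm deep, stand either side of the opening from the floor to the top of the opening. A 87 mm thick head sits across the top of both jambs, spanning the full outside width of the frame.

B is a picture frame with a 295×509 mm rectangular opening (x by z) and a uniform 79 mm border on every side. Frame depth is 27 mm along y. It is built from two vertical stiles running the full outside height and two horizontal rails spanning the gap between the stiles.

The picture frame is against the door frame's +x side, with their −y faces flush.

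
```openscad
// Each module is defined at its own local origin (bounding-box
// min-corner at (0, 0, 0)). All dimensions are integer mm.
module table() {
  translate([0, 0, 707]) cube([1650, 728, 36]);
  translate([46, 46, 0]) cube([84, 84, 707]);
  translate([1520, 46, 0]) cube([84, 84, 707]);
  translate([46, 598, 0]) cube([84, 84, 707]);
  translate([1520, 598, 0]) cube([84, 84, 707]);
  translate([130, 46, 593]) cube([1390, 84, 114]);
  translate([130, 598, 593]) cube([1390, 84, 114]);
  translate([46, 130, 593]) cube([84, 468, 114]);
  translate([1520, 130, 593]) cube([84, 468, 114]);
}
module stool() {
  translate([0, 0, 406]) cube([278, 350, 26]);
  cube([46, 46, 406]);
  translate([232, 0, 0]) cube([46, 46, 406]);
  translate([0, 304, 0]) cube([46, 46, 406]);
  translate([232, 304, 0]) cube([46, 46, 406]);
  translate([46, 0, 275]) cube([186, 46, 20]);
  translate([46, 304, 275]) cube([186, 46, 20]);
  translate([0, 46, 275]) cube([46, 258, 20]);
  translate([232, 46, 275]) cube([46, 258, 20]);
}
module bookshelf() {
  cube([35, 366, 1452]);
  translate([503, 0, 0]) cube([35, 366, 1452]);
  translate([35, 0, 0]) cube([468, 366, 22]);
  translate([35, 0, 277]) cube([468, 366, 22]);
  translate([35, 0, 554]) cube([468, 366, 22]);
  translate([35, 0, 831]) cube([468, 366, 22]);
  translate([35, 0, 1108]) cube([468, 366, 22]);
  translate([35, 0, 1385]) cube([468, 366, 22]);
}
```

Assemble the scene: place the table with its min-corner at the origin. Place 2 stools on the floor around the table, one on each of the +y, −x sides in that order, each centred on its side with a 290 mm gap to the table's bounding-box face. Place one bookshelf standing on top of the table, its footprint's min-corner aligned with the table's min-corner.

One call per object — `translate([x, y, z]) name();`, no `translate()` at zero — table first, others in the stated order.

table();
translate([686, 1018, 0]) stool();
translate([-568, 189, 0]) stool();
translate([0, 0, 743]) bookshelf();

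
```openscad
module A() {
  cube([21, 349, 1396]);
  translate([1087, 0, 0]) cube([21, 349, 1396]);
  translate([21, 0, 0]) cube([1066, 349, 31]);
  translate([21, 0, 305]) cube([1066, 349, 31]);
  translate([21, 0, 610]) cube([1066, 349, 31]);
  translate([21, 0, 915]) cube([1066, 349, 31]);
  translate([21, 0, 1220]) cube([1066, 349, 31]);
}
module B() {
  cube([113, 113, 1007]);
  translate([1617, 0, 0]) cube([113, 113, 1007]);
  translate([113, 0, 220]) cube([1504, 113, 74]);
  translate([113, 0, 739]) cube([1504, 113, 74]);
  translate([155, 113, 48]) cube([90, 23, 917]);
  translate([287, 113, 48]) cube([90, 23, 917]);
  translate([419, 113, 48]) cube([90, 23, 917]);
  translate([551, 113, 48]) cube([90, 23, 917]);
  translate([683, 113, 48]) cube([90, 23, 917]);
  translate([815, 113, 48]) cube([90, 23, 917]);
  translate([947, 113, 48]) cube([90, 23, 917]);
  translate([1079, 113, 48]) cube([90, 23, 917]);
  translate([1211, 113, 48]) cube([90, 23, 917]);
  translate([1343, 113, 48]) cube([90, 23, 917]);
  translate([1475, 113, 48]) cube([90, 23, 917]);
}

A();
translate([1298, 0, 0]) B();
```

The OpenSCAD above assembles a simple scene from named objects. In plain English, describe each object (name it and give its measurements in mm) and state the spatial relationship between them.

A is a bookshelf 1108 mm wide overall, 349 mm deep and 1396 mm tall. The two sides are 21 mm thick vertical panels. 5 horizontal shelves of 31 mm thickness span between the inner faces of the sides; the lowest shelf sits on the floor and shelves are stacked with a clear vertical gap of 274 mm between each pair.

B is a fence section. Two 113×113 mm posts, 1007 mm tall, stand on the floor with a clear span of 1504 mm between their inner faces. Two horizontal rails of 113×74 mm section span the gap between the posts with their undersides at z = 220 mm and z = 739 mm, flush with the posts' −y face. 11 pickets, each 90 mm wide, 23 mm thick and 917 mm tall, are fixed to the +y face of the rails with their bottoms at z = 48 mm, evenly spaced across the span with equal gaps (rounded down to the nearest mm) at the −x end and between each pair — any rounding remainder accumulates at the +x end.

The fence section is on the floor beside the bookshelf on its +x side.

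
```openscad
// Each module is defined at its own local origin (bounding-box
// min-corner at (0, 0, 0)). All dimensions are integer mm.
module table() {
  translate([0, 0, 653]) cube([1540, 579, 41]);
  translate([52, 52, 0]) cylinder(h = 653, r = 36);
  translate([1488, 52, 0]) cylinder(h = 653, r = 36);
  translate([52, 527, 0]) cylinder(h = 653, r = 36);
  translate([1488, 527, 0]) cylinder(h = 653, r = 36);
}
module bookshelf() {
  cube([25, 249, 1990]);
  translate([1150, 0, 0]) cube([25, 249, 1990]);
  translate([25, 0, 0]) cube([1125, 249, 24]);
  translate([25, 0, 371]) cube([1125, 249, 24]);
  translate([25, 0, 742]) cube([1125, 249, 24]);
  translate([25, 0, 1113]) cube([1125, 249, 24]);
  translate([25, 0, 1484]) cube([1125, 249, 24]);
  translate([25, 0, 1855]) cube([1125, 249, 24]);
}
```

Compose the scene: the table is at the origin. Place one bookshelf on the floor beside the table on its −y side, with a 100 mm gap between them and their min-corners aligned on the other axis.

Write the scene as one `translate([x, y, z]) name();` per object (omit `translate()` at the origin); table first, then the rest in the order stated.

table();
translate([0, -349, 0]) bookshelf();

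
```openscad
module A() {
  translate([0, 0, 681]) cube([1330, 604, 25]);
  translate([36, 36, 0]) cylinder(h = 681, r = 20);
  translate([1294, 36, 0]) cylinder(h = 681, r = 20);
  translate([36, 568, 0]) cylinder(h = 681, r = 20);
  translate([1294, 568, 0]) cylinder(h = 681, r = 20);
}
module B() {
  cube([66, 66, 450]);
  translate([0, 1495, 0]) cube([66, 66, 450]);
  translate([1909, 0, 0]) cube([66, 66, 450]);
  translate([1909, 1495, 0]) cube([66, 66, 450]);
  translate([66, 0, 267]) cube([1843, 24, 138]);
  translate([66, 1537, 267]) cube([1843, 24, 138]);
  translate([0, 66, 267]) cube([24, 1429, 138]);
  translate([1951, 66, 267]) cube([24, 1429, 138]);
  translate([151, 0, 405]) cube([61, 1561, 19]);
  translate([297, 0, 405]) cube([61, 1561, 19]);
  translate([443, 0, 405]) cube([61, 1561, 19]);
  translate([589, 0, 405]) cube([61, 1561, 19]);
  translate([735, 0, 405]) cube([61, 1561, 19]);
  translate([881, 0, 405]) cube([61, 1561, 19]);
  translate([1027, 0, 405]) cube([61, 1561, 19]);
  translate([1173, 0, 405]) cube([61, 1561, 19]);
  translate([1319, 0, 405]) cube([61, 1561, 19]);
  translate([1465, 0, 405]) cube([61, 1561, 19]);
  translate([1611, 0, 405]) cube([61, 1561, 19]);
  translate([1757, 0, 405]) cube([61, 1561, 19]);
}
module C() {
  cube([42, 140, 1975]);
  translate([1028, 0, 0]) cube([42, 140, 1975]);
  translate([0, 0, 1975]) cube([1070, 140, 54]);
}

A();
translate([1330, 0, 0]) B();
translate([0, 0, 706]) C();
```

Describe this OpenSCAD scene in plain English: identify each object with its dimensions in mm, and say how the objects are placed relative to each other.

A is a table: top 1330 mm (x) × 604 mm (y), 25 mm thick, upper face at z = 706 mm, on four round legs of 40 mm diameter, each leg's bounding box inset 16 mm from the nearest pair of top edges, running from z = 0 to the bottom of the top.

B is a bed frame 1975 mm long (x) by 1561 mm wide (y). Four 66×66 mm corner posts, 450 mm tall, at the corners of the footprint. Four rails of 24 mm thickness and 138 mm height run between adjacent posts with their undersides at z = 267 mm, their outer faces flush with the outside of the frame (the two x-running rails run between the posts' inner faces; the two y-running rails run between the posts' inner faces). 12 slats, each 61 mm wide (x) and 19 mm thick, lie across the top of the two x-running rails, running the full 1561 mm width of the frame in y; the slats are evenly spaced along x between the inner faces of the end posts with equal gaps (rounded down to the nearest mm) at the −x end and between each pair — any rounding remainder accumulates at the +x end.

C is a rectangular door frame: two vertical jambs of 42×140 mm section, 1975 mm tall, with a clear opening 986 mm wide between their inner faces. A header 54 mm tall and 140 mm deep lies on top of the jambs and spans the full outside width.

The bed frame is against the table's +x side, with their −y faces flush. The door frame is on top of the table.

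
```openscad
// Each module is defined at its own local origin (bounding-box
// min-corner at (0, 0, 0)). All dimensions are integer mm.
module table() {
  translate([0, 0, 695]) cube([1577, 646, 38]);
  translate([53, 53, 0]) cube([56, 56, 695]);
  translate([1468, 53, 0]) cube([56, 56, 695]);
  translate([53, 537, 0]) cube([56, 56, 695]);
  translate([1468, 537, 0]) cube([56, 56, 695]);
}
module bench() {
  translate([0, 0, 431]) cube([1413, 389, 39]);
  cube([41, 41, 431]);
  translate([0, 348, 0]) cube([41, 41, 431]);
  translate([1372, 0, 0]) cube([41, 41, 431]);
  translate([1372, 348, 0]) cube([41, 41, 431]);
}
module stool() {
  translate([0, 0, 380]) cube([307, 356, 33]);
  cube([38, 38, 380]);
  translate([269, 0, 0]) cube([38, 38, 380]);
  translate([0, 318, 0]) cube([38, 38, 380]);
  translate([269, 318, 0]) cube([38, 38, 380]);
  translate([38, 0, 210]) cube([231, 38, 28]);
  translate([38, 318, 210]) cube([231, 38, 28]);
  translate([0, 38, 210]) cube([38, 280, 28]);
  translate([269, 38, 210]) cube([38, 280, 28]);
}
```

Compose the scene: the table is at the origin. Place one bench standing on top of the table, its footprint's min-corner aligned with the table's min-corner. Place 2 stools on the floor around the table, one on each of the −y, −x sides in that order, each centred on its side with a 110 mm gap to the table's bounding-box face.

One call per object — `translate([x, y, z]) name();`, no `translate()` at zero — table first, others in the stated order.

table();
translate([0, 0, 733]) bench();
translate([635, -466, 0]) stool();
translate([-417, 145, 0]) stool();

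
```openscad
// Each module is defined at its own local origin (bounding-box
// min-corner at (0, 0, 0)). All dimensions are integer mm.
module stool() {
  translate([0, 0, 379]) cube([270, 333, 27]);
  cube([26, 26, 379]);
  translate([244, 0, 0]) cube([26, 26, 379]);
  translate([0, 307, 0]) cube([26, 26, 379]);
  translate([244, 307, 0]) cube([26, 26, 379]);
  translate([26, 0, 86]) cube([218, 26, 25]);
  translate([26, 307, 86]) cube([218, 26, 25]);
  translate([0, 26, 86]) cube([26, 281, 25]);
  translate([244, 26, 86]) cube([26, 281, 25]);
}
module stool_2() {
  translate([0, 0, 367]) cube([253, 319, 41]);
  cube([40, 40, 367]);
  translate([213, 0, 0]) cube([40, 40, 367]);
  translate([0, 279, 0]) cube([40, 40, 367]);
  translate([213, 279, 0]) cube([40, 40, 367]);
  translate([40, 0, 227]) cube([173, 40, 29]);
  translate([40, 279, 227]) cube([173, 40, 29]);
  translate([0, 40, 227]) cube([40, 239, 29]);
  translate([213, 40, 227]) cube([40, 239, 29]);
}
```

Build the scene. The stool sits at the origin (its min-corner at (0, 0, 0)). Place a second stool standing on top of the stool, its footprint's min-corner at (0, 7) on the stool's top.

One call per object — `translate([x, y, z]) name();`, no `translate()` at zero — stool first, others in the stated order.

stool();
translate([0, 7, 406]) stool_2();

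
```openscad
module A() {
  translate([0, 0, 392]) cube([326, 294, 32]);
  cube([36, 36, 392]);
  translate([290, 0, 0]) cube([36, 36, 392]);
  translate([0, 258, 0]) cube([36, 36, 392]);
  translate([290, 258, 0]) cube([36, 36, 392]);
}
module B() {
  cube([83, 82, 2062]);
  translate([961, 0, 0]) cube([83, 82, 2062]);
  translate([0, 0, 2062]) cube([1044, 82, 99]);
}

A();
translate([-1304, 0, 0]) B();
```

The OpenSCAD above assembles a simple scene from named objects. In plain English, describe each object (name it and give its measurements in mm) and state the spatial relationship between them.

A is a simple wooden stool: a rectangular seat 326 mm (x) by 294 mm (y), 32 mm thick, top face at z = 424 mm, on four square legs, each 36×36 mm in cross-section. The legs rest on z = 0, each flush with a corner of the seat.

B is a door frame. The clear opening is 878 mm wide and 2062 mm high. Two 83 mm wide jambs, 82 mm deep, stand either side of the opening from the floor to the top of the opening. A 99 mm thick head sits across the top of both jambs, spanning the full outside width of the frame.

The door frame is on the floor beside the stool on its −x side.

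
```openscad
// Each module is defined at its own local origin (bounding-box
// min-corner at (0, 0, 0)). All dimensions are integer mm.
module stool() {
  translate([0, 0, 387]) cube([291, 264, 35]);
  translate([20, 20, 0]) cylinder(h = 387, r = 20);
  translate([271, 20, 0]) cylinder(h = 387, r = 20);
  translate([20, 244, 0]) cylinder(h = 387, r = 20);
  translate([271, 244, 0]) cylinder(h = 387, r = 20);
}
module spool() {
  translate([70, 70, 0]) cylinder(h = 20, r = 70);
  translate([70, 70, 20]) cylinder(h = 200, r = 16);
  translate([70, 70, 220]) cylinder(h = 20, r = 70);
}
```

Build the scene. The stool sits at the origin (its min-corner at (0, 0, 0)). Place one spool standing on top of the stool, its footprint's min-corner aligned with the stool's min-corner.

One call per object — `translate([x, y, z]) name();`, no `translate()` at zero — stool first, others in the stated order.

stool();
translate([0, 0, 422]) spool();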